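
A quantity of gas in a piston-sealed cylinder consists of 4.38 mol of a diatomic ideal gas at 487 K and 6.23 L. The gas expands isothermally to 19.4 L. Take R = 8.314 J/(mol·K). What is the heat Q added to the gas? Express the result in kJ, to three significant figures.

Q ≈ 20.1 kJ

Isothermal ⇒ ΔU = 0, so Q = W = nRT ln(V₂/V₁).
Q = (4.38)(8.314)(487) ln(19.4/6.23) = 17734 × 1.136 = 20144 J.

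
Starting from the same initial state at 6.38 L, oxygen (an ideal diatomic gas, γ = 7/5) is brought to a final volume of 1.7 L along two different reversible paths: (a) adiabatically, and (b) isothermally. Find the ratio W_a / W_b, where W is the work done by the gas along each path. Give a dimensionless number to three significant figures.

Path (a) adiabatic: W = P₁V₁(1 − (V₁/V₂)^(γ−1))/(γ−1) → W_a/(P₁V₁) = -1.743.
Path (b) isothermal: W = P₁V₁ ln(V₂/V₁) → W_b/(P₁V₁) = -1.323.
W_a / W_b = -1.743 / -1.323 = 1.318.

W_a / W_b ≈ 1.32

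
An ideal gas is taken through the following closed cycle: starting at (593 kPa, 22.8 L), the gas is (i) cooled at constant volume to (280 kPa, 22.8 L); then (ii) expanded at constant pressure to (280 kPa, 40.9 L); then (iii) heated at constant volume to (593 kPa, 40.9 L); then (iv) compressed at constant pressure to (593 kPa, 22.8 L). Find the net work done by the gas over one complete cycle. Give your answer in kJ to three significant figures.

W_net ≈ -5.67 kJ

Constant-volume legs do no work.
W(ii) = (280)(40.9 − 22.8) = 5068 J; W(iv) = (593)(22.8 − 40.9) = -10733 J.
W_net = 5068 − 10733 = -5665 J (the counter-clockwise enclosed area).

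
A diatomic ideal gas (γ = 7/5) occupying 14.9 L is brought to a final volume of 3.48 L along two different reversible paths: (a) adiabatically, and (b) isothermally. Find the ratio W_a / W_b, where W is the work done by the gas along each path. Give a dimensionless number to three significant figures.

Path (a) adiabatic: W = P₁V₁(1 − (V₁/V₂)^(γ−1))/(γ−1) → W_a/(P₁V₁) = -1.973.
Path (b) isothermal: W = P₁V₁ ln(V₂/V₁) → W_b/(P₁V₁) = -1.454.
W_a / W_b = -1.973 / -1.454 = 1.357.

W_a / W_b ≈ 1.36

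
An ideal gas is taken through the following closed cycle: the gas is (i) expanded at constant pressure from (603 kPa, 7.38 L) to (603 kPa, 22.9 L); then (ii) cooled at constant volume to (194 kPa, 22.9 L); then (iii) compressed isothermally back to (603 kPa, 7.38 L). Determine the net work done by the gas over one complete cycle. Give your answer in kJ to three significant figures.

Leg (i): W = PΔV = (603)(22.9 − 7.38) = 9359 J.
Leg (ii): W = 0.
Leg (iii): W = PᵢVᵢ ln(V_f/Vᵢ) = (4443) ln(7.38/22.9) = -5031 J.
W_net = 9359 − 5031 = 4328 J.

W_net ≈ 4.33 kJ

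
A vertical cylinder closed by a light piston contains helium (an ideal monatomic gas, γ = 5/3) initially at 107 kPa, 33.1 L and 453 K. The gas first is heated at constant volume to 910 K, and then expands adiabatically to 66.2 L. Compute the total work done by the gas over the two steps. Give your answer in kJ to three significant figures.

W_total ≈ 3.95 kJ

Step 1 (isochoric): W = 0 (constant volume).
After step 1: P = 214.9 kPa (V unchanged).
Step 2 (adiabatic): W = (P₁V₁ − P₂V₂)/(γ−1) = (7115 − 4482)/0.667 = 3949 J.
W_total = 0 + 3949 = 3949 J.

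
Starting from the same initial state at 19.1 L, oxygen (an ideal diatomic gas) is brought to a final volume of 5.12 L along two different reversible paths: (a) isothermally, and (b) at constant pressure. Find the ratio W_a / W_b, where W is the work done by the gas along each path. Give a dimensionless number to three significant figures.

Path (a) isothermal: W = P₁V₁ ln(V₂/V₁) → W_a/(P₁V₁) = -1.317.
Path (b) isobaric: W = P₁(V₂ − V₁) → W_b/(P₁V₁) = -0.7319.
W_a / W_b = -1.317 / -0.7319 = 1.799.

W_a / W_b ≈ 1.80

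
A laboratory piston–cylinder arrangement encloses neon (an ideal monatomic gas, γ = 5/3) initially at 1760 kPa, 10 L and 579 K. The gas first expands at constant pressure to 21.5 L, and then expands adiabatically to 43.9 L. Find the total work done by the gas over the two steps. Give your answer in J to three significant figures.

Step 1 (isobaric): W = PΔV = (1760 kPa)(21.5 − 10 L) = 20240 J.
After step 1: P = 1760 kPa, V = 21.5 L, T = 1245 K.
Step 2 (adiabatic): W = (P₁V₁ − P₂V₂)/(γ−1) = (37840 − 23511)/0.667 = 21494 J.
W_total = 20240 + 21494 = 41734 J.

W_total ≈ 41700 J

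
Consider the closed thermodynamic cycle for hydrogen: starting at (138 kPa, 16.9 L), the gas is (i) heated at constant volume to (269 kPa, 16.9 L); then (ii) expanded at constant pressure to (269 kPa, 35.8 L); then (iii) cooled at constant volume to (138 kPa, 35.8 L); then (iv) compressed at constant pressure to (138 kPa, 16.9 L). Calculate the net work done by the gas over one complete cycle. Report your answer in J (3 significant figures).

Constant-volume legs do no work.
W(ii) = (269)(35.8 − 16.9) = 5084 J; W(iv) = (138)(16.9 − 35.8) = -2608 J.
W_net = 5084 − 2608 = 2476 J (the clockwise enclosed area).

W_net ≈ 2480 J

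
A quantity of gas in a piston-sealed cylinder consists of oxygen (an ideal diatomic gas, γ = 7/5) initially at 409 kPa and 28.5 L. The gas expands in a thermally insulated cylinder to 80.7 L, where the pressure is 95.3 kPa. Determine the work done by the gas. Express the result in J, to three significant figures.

Adiabatic: W = (P₁V₁ − P₂V₂)/(γ − 1) with γ = 7/5.
P₁V₁ = 11656 J, P₂V₂ = 7691 J.
W = (11656 − 7691) / 0.4 = 9914 J.

W ≈ 9910 J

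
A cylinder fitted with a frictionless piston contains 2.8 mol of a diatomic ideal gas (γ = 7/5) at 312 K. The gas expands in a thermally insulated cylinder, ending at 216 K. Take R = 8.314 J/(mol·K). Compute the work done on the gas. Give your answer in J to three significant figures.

Adiabatic ⇒ Q = 0, so W_by = −ΔU = nCᵥ(T₁ − T₂).
Cᵥ = 5R/2 = 20.79 J/(mol·K).
W = (2.8)(20.79)(312 − 216) = 5587 J.
Work on gas = −W_by = -5587 J.

W ≈ -5590 J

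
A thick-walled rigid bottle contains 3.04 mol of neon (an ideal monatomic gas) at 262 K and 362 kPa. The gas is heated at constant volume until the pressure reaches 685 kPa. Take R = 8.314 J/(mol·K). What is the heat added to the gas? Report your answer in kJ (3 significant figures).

Constant volume ⇒ W = 0, so Q = ΔU = nCᵥΔT with Cᵥ = 3R/2 = 12.47 J/(mol·K).
At constant V, T₂/T₁ = P₂/P₁ ⇒ ΔT = T₁(P₂/P₁ − 1) = 262·(685/362 − 1) = 233.8 K.
ΔU = (3.04)(12.47)(233.8) = 8863 J.

Q ≈ 8.86 kJ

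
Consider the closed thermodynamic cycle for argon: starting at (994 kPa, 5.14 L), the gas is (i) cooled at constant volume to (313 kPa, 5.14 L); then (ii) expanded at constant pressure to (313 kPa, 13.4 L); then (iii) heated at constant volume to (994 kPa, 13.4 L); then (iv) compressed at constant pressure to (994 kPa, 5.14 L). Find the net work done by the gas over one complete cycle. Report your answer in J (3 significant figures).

W_net ≈ -5630 J

Constant-volume legs do no work.
W(ii) = (313)(13.4 − 5.14) = 2585 J; W(iv) = (994)(5.14 − 13.4) = -8210 J.
W_net = 2585 − 8210 = -5625 J (the counter-clockwise enclosed area).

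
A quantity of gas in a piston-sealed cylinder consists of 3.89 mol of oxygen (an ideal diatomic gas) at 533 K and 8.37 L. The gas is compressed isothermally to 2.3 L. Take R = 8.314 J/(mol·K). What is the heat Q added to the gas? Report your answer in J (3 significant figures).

Q ≈ -22300 J

Isothermal ⇒ ΔU = 0, so Q = W = nRT ln(V₂/V₁).
Q = (3.89)(8.314)(533) ln(2.3/8.37) = 17238 × -1.292 = -22267 J.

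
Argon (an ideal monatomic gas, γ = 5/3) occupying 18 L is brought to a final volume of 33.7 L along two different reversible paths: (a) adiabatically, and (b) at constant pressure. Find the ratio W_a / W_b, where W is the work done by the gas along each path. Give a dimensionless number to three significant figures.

W_a / W_b ≈ 0.588

Path (a) adiabatic: W = P₁V₁(1 − (V₁/V₂)^(γ−1))/(γ−1) → W_a/(P₁V₁) = 0.5125.
Path (b) isobaric: W = P₁(V₂ − V₁) → W_b/(P₁V₁) = 0.8722.
W_a / W_b = 0.5125 / 0.8722 = 0.5876.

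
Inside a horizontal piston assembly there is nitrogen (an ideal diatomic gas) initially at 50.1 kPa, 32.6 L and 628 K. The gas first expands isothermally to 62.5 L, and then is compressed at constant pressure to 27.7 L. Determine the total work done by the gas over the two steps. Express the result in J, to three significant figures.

Step 1 (isothermal): W = P₁V₁ ln(V₂/V₁) = (1633) ln(62.5/32.6) = 1063 J.
After step 1: P = 26.13 kPa, V = 62.5 L, T = 628 K.
Step 2 (isobaric): W = PΔV = (26.13 kPa)(27.7 − 62.5 L) = -909.4 J.
W_total = 1063 − 909.4 = 153.6 J.

W_total ≈ 154 J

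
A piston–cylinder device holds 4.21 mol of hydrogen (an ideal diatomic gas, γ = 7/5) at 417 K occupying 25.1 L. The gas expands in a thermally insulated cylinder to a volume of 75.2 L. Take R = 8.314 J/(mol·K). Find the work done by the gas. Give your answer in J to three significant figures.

Adiabatic: TV^(γ−1) = const with γ = 7/5.
T₂ = T₁ (V₁/V₂)^(γ−1) = 417 × (25.1/75.2)^0.4 = 417 × 0.6447 = 268.9 K.
W_by = nCᵥ(T₁ − T₂) = (4.21)(20.79)(417 − 268.9) = 12963 J.

W ≈ 13000 J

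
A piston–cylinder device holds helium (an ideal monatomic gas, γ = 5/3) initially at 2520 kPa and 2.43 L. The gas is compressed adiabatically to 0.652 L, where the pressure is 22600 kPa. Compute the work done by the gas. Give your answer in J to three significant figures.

W ≈ -12900 J

Adiabatic: W = (P₁V₁ − P₂V₂)/(γ − 1) with γ = 5/3.
P₁V₁ = 6124 J, P₂V₂ = 14735 J.
W = (6124 − 14735) / 0.6667 = -12917 J.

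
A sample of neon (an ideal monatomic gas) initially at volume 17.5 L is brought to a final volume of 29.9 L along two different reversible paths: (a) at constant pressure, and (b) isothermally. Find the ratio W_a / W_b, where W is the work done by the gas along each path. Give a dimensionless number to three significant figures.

Path (a) isobaric: W = P₁(V₂ − V₁) → W_a/(P₁V₁) = 0.7086.
Path (b) isothermal: W = P₁V₁ ln(V₂/V₁) → W_b/(P₁V₁) = 0.5357.
W_a / W_b = 0.7086 / 0.5357 = 1.323.

W_a / W_b ≈ 1.32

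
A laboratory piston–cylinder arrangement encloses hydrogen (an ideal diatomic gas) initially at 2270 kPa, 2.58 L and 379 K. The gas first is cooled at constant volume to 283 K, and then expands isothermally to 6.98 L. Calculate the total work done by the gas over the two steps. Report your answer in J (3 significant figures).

Step 1 (isochoric): W = 0 (constant volume).
After step 1: P = 1695 kPa (V unchanged).
Step 2 (isothermal): W = P₁V₁ ln(V₂/V₁) = (4373) ln(6.98/2.58) = 4352 J.
W_total = 0 + 4352 = 4352 J.

W_total ≈ 4350 J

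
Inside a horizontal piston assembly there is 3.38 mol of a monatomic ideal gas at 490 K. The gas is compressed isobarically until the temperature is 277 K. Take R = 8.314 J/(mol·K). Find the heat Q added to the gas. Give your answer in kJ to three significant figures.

Isobaric: W = nRΔT = (3.38)(8.314)(-213) = -5986 J.
ΔU = nCᵥΔT with Cᵥ = 3R/2: ΔU = (3.38)(12.47)(-213) = -8978 J.
Q = ΔU + W = -8978 − 5986 = -14964 J.

Q ≈ -15.0 kJ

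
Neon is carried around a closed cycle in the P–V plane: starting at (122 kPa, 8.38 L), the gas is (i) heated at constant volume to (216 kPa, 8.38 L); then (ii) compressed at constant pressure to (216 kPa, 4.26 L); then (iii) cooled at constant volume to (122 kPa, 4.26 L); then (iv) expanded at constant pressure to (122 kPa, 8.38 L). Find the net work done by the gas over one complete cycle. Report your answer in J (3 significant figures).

Constant-volume legs do no work.
W(ii) = (216)(4.26 − 8.38) = -889.9 J; W(iv) = (122)(8.38 − 4.26) = 502.6 J.
W_net = -889.9 + 502.6 = -387.3 J (the counter-clockwise enclosed area).

W_net ≈ -387 J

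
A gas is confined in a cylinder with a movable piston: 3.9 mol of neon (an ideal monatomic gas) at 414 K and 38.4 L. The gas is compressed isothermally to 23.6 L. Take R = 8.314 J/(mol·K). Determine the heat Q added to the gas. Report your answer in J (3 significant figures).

Isothermal ⇒ ΔU = 0, so Q = W = nRT ln(V₂/V₁).
Q = (3.9)(8.314)(414) ln(23.6/38.4) = 13424 × -0.4868 = -6535 J.

Q ≈ -6530 J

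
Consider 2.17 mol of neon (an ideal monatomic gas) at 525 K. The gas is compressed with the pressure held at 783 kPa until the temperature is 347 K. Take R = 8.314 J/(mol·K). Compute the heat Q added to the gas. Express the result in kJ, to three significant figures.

Isobaric: W = nRΔT = (2.17)(8.314)(-178) = -3211 J.
ΔU = nCᵥΔT with Cᵥ = 3R/2: ΔU = (2.17)(12.47)(-178) = -4817 J.
Q = ΔU + W = -4817 − 3211 = -8028 J.

Q ≈ -8.03 kJ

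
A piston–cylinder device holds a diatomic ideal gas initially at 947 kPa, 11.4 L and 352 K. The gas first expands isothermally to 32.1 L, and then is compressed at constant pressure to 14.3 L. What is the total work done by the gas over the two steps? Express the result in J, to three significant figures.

W_total ≈ 5190 J

Step 1 (isothermal): W = P₁V₁ ln(V₂/V₁) = (10796) ln(32.1/11.4) = 11176 J.
After step 1: P = 336.3 kPa, V = 32.1 L, T = 352 K.
Step 2 (isobaric): W = PΔV = (336.3 kPa)(14.3 − 32.1 L) = -5986 J.
W_total = 11176 − 5986 = 5190 J.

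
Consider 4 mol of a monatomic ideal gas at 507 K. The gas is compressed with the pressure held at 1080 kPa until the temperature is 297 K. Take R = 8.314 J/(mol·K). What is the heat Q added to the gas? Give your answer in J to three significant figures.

Q ≈ -17500 J

Isobaric: W = nRΔT = (4)(8.314)(-210) = -6984 J.
ΔU = nCᵥΔT with Cᵥ = 3R/2: ΔU = (4)(12.47)(-210) = -10476 J.
Q = ΔU + W = -10476 − 6984 = -17459 J.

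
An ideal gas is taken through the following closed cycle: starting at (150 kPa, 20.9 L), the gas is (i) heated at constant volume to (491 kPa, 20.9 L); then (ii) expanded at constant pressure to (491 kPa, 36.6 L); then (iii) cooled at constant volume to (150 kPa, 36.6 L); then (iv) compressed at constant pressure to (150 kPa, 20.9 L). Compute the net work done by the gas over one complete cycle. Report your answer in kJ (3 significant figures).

W_net ≈ 5.35 kJ

Constant-volume legs do no work.
W(ii) = (491)(36.6 − 20.9) = 7709 J; W(iv) = (150)(20.9 − 36.6) = -2355 J.
W_net = 7709 − 2355 = 5354 J (the clockwise enclosed area).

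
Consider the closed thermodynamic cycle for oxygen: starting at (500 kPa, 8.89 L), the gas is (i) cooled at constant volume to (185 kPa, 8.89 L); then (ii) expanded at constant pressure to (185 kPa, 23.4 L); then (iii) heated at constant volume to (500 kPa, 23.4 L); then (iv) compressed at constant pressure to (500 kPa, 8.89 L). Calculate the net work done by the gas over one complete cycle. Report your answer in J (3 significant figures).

W_net ≈ -4570 J

Constant-volume legs do no work.
W(ii) = (185)(23.4 − 8.89) = 2684 J; W(iv) = (500)(8.89 − 23.4) = -7255 J.
W_net = 2684 − 7255 = -4571 J (the counter-clockwise enclosed area).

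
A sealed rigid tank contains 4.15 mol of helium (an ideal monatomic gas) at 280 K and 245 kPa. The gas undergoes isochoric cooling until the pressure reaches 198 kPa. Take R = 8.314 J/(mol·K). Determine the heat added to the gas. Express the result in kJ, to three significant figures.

Q ≈ -2.78 kJ

Constant volume ⇒ W = 0, so Q = ΔU = nCᵥΔT with Cᵥ = 3R/2 = 12.47 J/(mol·K).
At constant V, T₂/T₁ = P₂/P₁ ⇒ ΔT = T₁(P₂/P₁ − 1) = 280·(198/245 − 1) = -53.71 K.
ΔU = (4.15)(12.47)(-53.71) = -2780 J.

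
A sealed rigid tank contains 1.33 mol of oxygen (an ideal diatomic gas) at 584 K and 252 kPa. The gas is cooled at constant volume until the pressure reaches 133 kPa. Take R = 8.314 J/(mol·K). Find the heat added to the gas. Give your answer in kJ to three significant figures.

Constant volume ⇒ W = 0, so Q = ΔU = nCᵥΔT with Cᵥ = 5R/2 = 20.79 J/(mol·K).
At constant V, T₂/T₁ = P₂/P₁ ⇒ ΔT = T₁(P₂/P₁ − 1) = 584·(133/252 − 1) = -275.8 K.
ΔU = (1.33)(20.79)(-275.8) = -7624 J.

Q ≈ -7.62 kJ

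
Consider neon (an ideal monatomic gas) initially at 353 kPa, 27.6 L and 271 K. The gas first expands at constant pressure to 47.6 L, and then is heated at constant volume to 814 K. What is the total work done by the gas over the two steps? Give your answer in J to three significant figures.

Step 1 (isobaric): W = PΔV = (353 kPa)(47.6 − 27.6 L) = 7060 J.
Step 2 (isochoric): W = 0 (constant volume).
W_total = 7060 + 0 = 7060 J.

W_total ≈ 7060 J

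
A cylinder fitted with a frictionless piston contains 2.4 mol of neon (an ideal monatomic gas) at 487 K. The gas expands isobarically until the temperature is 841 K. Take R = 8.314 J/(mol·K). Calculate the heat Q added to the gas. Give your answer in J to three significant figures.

Q ≈ 17700 J

Isobaric: W = nRΔT = (2.4)(8.314)(354) = 7064 J.
ΔU = nCᵥΔT with Cᵥ = 3R/2: ΔU = (2.4)(12.47)(354) = 10595 J.
Q = ΔU + W = 10595 + 7064 = 17659 J.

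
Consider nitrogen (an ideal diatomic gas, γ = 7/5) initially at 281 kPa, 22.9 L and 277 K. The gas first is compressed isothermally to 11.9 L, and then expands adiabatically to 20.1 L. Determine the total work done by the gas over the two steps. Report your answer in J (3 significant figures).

W_total ≈ -1170 J

Step 1 (isothermal): W = P₁V₁ ln(V₂/V₁) = (6435) ln(11.9/22.9) = -4212 J.
After step 1: P = 540.7 kPa, V = 11.9 L, T = 277 K.
Step 2 (adiabatic): W = (P₁V₁ − P₂V₂)/(γ−1) = (6435 − 5218)/0.4 = 3043 J.
W_total = -4212 + 3043 = -1169 J.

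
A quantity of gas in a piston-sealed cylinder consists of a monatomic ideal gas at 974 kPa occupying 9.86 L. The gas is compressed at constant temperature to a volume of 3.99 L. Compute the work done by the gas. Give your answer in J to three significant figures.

W ≈ -8690 J

Isothermal: W = nRT ln(V₂/V₁) = P₁V₁ ln(V₂/V₁).
P₁V₁ = (974 kPa)(9.86 L) = 9604 J.
W = 9604 × ln(3.99/9.86) = 9604 × -0.9047
W_by_gas = -8688 J.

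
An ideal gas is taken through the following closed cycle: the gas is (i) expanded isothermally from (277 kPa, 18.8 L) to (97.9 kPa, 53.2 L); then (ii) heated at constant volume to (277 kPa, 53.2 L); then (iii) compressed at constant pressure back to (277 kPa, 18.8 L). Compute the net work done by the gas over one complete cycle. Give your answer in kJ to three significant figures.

W_net ≈ -4.11 kJ

Leg (i): W = PᵢVᵢ ln(V_f/Vᵢ) = (5208) ln(53.2/18.8) = 5417 J.
Leg (ii): W = 0.
Leg (iii): W = PΔV = (277)(18.8 − 53.2) = -9529 J.
W_net = 5417 − 9529 = -4112 J.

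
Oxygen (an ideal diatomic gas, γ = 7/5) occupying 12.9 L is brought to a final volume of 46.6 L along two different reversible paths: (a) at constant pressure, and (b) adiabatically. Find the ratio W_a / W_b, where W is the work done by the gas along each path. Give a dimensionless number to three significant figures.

Path (a) isobaric: W = P₁(V₂ − V₁) → W_a/(P₁V₁) = 2.612.
Path (b) adiabatic: W = P₁V₁(1 − (V₁/V₂)^(γ−1))/(γ−1) → W_b/(P₁V₁) = 1.004.
W_a / W_b = 2.612 / 1.004 = 2.601.

W_a / W_b ≈ 2.60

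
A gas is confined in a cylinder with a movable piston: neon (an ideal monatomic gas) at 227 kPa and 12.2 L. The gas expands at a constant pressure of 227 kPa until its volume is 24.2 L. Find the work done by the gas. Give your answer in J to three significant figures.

W ≈ 2720 J

Isobaric: W = P ΔV.
W = (227 kPa)(24.2 − 12.2 L) = (227)(12) = 2724 J.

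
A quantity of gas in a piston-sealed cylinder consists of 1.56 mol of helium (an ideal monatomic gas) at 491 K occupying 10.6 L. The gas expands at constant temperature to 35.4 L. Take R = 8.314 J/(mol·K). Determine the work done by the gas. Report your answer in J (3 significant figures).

W ≈ 7680 J

Isothermal: W = nRT ln(V₂/V₁).
W = (1.56)(8.314)(491) × ln(35.4/10.6)
  = 6368 × 1.206
W_by_gas = 7679 J.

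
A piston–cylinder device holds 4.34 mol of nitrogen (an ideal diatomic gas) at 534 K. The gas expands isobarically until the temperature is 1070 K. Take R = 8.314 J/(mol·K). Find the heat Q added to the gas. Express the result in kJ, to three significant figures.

Isobaric: W = nRΔT = (4.34)(8.314)(536) = 19340 J.
ΔU = nCᵥΔT with Cᵥ = 5R/2: ΔU = (4.34)(20.79)(536) = 48351 J.
Q = ΔU + W = 48351 + 19340 = 67691 J.

Q ≈ 67.7 kJ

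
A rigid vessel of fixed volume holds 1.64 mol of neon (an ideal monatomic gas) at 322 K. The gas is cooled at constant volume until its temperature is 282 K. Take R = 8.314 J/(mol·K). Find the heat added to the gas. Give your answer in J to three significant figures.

Constant volume ⇒ W = 0, so Q = ΔU = nCᵥΔT with Cᵥ = 3R/2 = 12.47 J/(mol·K).
ΔU = (1.64)(12.47)(282 − 322) = -818.1 J.

Q ≈ -818 J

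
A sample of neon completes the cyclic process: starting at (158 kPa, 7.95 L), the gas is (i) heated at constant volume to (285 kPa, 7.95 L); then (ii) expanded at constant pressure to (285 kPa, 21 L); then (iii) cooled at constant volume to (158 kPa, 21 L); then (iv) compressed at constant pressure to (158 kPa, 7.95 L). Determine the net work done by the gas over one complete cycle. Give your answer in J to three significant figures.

W_net ≈ 1660 J

Constant-volume legs do no work.
W(ii) = (285)(21 − 7.95) = 3719 J; W(iv) = (158)(7.95 − 21) = -2062 J.
W_net = 3719 − 2062 = 1657 J (the clockwise enclosed area).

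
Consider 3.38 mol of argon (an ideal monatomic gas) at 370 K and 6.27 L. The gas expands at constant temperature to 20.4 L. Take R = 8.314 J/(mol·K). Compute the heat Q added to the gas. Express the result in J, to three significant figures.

Isothermal ⇒ ΔU = 0, so Q = W = nRT ln(V₂/V₁).
Q = (3.38)(8.314)(370) ln(20.4/6.27) = 10397 × 1.18 = 12267 J.

Q ≈ 12300 J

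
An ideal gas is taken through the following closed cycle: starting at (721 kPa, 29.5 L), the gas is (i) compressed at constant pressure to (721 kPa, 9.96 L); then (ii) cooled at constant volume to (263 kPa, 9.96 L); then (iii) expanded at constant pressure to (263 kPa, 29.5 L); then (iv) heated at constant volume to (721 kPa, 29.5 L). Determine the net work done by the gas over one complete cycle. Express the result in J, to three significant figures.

W_net ≈ -8950 J

Constant-volume legs do no work.
W(i) = (721)(9.96 − 29.5) = -14088 J; W(iii) = (263)(29.5 − 9.96) = 5139 J.
W_net = -14088 + 5139 = -8949 J (the counter-clockwise enclosed area).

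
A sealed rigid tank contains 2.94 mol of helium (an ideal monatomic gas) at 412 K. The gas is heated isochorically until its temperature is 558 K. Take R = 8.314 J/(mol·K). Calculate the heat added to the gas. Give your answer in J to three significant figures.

Q ≈ 5350 J

Constant volume ⇒ W = 0, so Q = ΔU = nCᵥΔT with Cᵥ = 3R/2 = 12.47 J/(mol·K).
ΔU = (2.94)(12.47)(558 − 412) = 5353 J.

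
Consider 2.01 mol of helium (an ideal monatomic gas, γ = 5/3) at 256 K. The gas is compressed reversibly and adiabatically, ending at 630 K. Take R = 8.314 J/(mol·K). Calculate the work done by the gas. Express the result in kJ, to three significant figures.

W ≈ -9.37 kJ

Adiabatic ⇒ Q = 0, so W_by = −ΔU = nCᵥ(T₁ − T₂).
Cᵥ = 3R/2 = 12.47 J/(mol·K).
W = (2.01)(12.47)(256 − 630) = -9375 J.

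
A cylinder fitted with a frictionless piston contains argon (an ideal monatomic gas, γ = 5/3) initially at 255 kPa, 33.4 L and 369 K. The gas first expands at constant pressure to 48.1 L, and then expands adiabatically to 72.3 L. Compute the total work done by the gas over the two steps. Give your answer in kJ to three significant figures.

W_total ≈ 8.13 kJ

Step 1 (isobaric): W = PΔV = (255 kPa)(48.1 − 33.4 L) = 3749 J.
After step 1: P = 255 kPa, V = 48.1 L, T = 531.4 K.
Step 2 (adiabatic): W = (P₁V₁ − P₂V₂)/(γ−1) = (12266 − 9347)/0.667 = 4377 J.
W_total = 3749 + 4377 = 8126 J.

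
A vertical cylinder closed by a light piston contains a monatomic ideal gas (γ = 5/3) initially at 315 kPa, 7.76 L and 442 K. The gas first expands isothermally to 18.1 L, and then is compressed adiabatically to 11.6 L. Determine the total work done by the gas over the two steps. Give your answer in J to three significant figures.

Step 1 (isothermal): W = P₁V₁ ln(V₂/V₁) = (2444) ln(18.1/7.76) = 2070 J.
After step 1: P = 135 kPa, V = 18.1 L, T = 442 K.
Step 2 (adiabatic): W = (P₁V₁ − P₂V₂)/(γ−1) = (2444 − 3288)/0.667 = -1266 J.
W_total = 2070 − 1266 = 804.2 J.

W_total ≈ 804 J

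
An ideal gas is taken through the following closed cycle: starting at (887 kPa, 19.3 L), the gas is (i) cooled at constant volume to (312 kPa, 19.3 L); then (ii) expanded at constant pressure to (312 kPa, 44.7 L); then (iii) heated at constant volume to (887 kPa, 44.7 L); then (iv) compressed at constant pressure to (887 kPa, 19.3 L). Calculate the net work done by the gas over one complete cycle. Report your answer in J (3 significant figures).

Constant-volume legs do no work.
W(ii) = (312)(44.7 − 19.3) = 7925 J; W(iv) = (887)(19.3 − 44.7) = -22530 J.
W_net = 7925 − 22530 = -14605 J (the counter-clockwise enclosed area).

W_net ≈ -14600 J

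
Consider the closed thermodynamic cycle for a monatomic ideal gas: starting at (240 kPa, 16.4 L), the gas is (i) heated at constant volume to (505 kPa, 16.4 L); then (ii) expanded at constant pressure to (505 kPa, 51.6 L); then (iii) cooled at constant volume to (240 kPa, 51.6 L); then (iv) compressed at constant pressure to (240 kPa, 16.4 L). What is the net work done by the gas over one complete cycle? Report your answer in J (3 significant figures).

Constant-volume legs do no work.
W(ii) = (505)(51.6 − 16.4) = 17776 J; W(iv) = (240)(16.4 − 51.6) = -8448 J.
W_net = 17776 − 8448 = 9328 J (the clockwise enclosed area).

W_net ≈ 9330 J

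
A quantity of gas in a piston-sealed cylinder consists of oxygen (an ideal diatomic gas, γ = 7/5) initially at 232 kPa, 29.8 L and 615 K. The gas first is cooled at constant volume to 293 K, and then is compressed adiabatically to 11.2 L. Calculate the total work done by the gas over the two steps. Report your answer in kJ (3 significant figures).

W_total ≈ -3.95 kJ

Step 1 (isochoric): W = 0 (constant volume).
After step 1: P = 110.5 kPa (V unchanged).
Step 2 (adiabatic): W = (P₁V₁ − P₂V₂)/(γ−1) = (3294 − 4872)/0.4 = -3945 J.
W_total = 0 − 3945 = -3945 J.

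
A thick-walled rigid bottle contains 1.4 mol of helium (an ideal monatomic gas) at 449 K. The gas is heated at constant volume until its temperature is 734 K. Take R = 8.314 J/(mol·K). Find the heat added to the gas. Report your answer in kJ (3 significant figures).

Q ≈ 4.98 kJ

Constant volume ⇒ W = 0, so Q = ΔU = nCᵥΔT with Cᵥ = 3R/2 = 12.47 J/(mol·K).
ΔU = (1.4)(12.47)(734 − 449) = 4976 J.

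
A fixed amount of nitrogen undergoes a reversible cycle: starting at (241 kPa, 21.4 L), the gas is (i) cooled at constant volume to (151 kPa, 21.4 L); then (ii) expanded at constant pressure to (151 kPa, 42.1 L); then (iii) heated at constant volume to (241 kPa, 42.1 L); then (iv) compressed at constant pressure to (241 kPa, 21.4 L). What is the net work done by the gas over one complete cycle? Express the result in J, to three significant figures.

Constant-volume legs do no work.
W(ii) = (151)(42.1 − 21.4) = 3126 J; W(iv) = (241)(21.4 − 42.1) = -4989 J.
W_net = 3126 − 4989 = -1863 J (the counter-clockwise enclosed area).

W_net ≈ -1860 J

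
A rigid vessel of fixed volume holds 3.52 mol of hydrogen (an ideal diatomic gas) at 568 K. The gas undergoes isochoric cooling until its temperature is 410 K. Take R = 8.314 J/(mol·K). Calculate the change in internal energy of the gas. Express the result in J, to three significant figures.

Constant volume ⇒ W = 0, so Q = ΔU = nCᵥΔT with Cᵥ = 5R/2 = 20.79 J/(mol·K).
ΔU = (3.52)(20.79)(410 − 568) = -11560 J.

ΔU ≈ -11600 J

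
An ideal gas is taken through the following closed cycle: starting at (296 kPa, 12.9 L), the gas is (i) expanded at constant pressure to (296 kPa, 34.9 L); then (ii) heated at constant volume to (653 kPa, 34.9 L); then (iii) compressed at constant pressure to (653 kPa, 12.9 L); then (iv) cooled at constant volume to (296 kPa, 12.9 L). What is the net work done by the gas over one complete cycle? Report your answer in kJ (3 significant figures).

Constant-volume legs do no work.
W(i) = (296)(34.9 − 12.9) = 6512 J; W(iii) = (653)(12.9 − 34.9) = -14366 J.
W_net = 6512 − 14366 = -7854 J (the counter-clockwise enclosed area).

W_net ≈ -7.85 kJ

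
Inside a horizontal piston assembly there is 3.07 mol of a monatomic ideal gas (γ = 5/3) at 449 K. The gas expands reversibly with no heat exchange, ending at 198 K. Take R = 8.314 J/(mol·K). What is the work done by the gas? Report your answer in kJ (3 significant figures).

Adiabatic ⇒ Q = 0, so W_by = −ΔU = nCᵥ(T₁ − T₂).
Cᵥ = 3R/2 = 12.47 J/(mol·K).
W = (3.07)(12.47)(449 − 198) = 9610 J.

W ≈ 9.61 kJ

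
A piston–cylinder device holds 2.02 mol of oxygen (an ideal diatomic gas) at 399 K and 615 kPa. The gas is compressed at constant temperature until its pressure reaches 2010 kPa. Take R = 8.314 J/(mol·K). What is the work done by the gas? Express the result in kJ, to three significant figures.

Isothermal process: W = nRT ln(V₂/V₁) = nRT ln(P₁/P₂).
W = (2.02)(8.314)(399) × ln(615/2010)
  = 6701 × ln(0.306) = 6701 × -1.184
W_by_gas = -7936 J.

W ≈ -7.94 kJ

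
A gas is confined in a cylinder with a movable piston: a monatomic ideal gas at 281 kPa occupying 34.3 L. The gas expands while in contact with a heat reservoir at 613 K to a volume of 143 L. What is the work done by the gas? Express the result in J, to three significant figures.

W ≈ 13800 J

Isothermal: W = nRT ln(V₂/V₁) = P₁V₁ ln(V₂/V₁).
P₁V₁ = (281 kPa)(34.3 L) = 9638 J.
W = 9638 × ln(143/34.3) = 9638 × 1.428
W_by_gas = 13761 J.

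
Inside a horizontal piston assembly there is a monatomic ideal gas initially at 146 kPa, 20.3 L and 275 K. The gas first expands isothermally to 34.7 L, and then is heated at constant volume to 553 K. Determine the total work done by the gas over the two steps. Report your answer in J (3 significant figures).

Step 1 (isothermal): W = P₁V₁ ln(V₂/V₁) = (2964) ln(34.7/20.3) = 1589 J.
Step 2 (isochoric): W = 0 (constant volume).
W_total = 1589 + 0 = 1589 J.

W_total ≈ 1590 J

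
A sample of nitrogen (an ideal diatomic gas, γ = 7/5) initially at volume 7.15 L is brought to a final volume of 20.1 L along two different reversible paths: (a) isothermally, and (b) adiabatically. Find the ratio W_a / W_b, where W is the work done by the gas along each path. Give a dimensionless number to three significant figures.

W_a / W_b ≈ 1.22

Path (a) isothermal: W = P₁V₁ ln(V₂/V₁) → W_a/(P₁V₁) = 1.034.
Path (b) adiabatic: W = P₁V₁(1 − (V₁/V₂)^(γ−1))/(γ−1) → W_b/(P₁V₁) = 0.8466.
W_a / W_b = 1.034 / 0.8466 = 1.221.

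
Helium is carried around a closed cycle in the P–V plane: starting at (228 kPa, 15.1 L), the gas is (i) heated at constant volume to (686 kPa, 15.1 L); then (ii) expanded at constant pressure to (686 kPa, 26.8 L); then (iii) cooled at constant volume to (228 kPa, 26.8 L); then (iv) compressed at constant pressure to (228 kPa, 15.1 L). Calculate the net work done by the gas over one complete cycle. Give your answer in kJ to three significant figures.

W_net ≈ 5.36 kJ

Constant-volume legs do no work.
W(ii) = (686)(26.8 − 15.1) = 8026 J; W(iv) = (228)(15.1 − 26.8) = -2668 J.
W_net = 8026 − 2668 = 5359 J (the clockwise enclosed area).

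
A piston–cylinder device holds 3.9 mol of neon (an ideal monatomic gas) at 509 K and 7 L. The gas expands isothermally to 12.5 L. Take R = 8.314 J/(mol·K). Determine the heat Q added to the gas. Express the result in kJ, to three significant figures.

Isothermal ⇒ ΔU = 0, so Q = W = nRT ln(V₂/V₁).
Q = (3.9)(8.314)(509) ln(12.5/7) = 16504 × 0.5798 = 9569 J.

Q ≈ 9.57 kJ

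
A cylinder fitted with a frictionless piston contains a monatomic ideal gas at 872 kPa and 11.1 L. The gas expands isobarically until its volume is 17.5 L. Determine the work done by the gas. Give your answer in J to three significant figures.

Isobaric: W = P ΔV.
W = (872 kPa)(17.5 − 11.1 L) = (872)(6.4) = 5581 J.

W ≈ 5580 J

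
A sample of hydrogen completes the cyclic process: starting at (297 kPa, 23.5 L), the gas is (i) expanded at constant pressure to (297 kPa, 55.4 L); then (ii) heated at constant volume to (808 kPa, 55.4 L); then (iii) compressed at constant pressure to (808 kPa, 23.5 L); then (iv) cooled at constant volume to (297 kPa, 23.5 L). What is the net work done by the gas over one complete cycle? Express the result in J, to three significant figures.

W_net ≈ -16300 J

Constant-volume legs do no work.
W(i) = (297)(55.4 − 23.5) = 9474 J; W(iii) = (808)(23.5 − 55.4) = -25775 J.
W_net = 9474 − 25775 = -16301 J (the counter-clockwise enclosed area).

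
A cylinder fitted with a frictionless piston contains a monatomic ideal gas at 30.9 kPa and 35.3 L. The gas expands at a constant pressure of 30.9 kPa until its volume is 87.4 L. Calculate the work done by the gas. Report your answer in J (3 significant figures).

W ≈ 1610 J

Isobaric: W = P ΔV.
W = (30.9 kPa)(87.4 − 35.3 L) = (30.9)(52.1) = 1610 J.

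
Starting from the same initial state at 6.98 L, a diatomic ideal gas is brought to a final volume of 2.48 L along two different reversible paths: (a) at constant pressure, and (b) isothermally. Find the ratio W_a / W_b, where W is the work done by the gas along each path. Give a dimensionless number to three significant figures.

W_a / W_b ≈ 0.623

Path (a) isobaric: W = P₁(V₂ − V₁) → W_a/(P₁V₁) = -0.6447.
Path (b) isothermal: W = P₁V₁ ln(V₂/V₁) → W_b/(P₁V₁) = -1.035.
W_a / W_b = -0.6447 / -1.035 = 0.623.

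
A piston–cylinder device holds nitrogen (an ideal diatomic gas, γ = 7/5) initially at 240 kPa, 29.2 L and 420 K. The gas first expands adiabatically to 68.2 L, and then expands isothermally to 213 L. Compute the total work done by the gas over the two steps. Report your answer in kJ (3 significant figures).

W_total ≈ 10.7 kJ

Step 1 (adiabatic): W = (P₁V₁ − P₂V₂)/(γ−1) = (7008 − 4992)/0.4 = 5041 J.
After step 1: P = 73.19 kPa, V = 68.2 L, T = 299.1 K.
Step 2 (isothermal): W = P₁V₁ ln(V₂/V₁) = (4992) ln(213/68.2) = 5685 J.
W_total = 5041 + 5685 = 10726 J.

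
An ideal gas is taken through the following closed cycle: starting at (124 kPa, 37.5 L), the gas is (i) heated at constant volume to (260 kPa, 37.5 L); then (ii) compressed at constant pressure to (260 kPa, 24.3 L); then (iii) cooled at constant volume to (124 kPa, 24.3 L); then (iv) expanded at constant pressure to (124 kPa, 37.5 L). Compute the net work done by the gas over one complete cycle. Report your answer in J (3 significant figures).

Constant-volume legs do no work.
W(ii) = (260)(24.3 − 37.5) = -3432 J; W(iv) = (124)(37.5 − 24.3) = 1637 J.
W_net = -3432 + 1637 = -1795 J (the counter-clockwise enclosed area).

W_net ≈ -1800 J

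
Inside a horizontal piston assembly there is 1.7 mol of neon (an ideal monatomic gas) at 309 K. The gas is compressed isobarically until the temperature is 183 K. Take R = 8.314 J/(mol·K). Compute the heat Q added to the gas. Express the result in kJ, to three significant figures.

Isobaric: W = nRΔT = (1.7)(8.314)(-126) = -1781 J.
ΔU = nCᵥΔT with Cᵥ = 3R/2: ΔU = (1.7)(12.47)(-126) = -2671 J.
Q = ΔU + W = -2671 − 1781 = -4452 J.

Q ≈ -4.45 kJ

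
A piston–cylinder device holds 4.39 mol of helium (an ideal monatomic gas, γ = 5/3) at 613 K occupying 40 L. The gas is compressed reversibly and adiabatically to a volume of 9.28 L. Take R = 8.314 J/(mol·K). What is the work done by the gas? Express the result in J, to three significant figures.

Adiabatic: TV^(γ−1) = const with γ = 5/3.
T₂ = T₁ (V₁/V₂)^(γ−1) = 613 × (40/9.28)^0.667 = 613 × 2.649 = 1624 K.
W_by = nCᵥ(T₁ − T₂) = (4.39)(12.47)(613 − 1624) = -55326 J.

W ≈ -55300 J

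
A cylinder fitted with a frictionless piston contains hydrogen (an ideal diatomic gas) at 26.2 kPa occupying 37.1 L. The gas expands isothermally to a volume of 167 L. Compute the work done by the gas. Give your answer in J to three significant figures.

Isothermal: W = nRT ln(V₂/V₁) = P₁V₁ ln(V₂/V₁).
P₁V₁ = (26.2 kPa)(37.1 L) = 972 J.
W = 972 × ln(167/37.1) = 972 × 1.504
W_by_gas = 1462 J.

W ≈ 1460 J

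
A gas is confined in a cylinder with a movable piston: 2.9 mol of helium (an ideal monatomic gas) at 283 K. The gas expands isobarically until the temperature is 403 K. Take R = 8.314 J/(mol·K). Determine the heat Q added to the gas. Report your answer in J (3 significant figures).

Q ≈ 7230 J

Isobaric: W = nRΔT = (2.9)(8.314)(120) = 2893 J.
ΔU = nCᵥΔT with Cᵥ = 3R/2: ΔU = (2.9)(12.47)(120) = 4340 J.
Q = ΔU + W = 4340 + 2893 = 7233 J.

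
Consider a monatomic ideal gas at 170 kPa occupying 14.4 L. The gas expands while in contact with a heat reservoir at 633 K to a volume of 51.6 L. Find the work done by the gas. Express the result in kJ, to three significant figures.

Isothermal: W = nRT ln(V₂/V₁) = P₁V₁ ln(V₂/V₁).
P₁V₁ = (170 kPa)(14.4 L) = 2448 J.
W = 2448 × ln(51.6/14.4) = 2448 × 1.276
W_by_gas = 3124 J.

W ≈ 3.12 kJ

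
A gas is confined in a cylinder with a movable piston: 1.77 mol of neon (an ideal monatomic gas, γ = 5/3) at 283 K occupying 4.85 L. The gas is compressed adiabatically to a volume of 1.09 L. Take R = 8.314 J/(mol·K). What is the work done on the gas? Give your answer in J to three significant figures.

W ≈ 10700 J

Adiabatic: TV^(γ−1) = const with γ = 5/3.
T₂ = T₁ (V₁/V₂)^(γ−1) = 283 × (4.85/1.09)^0.667 = 283 × 2.705 = 765.6 K.
W_by = nCᵥ(T₁ − T₂) = (1.77)(12.47)(283 − 765.6) = -10653 J.
Work on gas = −W_by = 10653 J.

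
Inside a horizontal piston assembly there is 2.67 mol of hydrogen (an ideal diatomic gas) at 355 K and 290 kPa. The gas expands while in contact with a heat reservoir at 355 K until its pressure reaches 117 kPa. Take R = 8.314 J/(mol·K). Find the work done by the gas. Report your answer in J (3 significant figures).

Isothermal process: W = nRT ln(V₂/V₁) = nRT ln(P₁/P₂).
W = (2.67)(8.314)(355) × ln(290/117)
  = 7880 × ln(2.479) = 7880 × 0.9077
W_by_gas = 7153 J.

W ≈ 7150 J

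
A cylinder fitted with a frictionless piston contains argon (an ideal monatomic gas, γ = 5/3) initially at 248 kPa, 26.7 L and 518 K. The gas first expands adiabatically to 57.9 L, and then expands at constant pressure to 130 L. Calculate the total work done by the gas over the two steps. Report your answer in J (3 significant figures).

Step 1 (adiabatic): W = (P₁V₁ − P₂V₂)/(γ−1) = (6622 − 3952)/0.667 = 4004 J.
After step 1: P = 68.26 kPa, V = 57.9 L, T = 309.2 K.
Step 2 (isobaric): W = PΔV = (68.26 kPa)(130 − 57.9 L) = 4922 J.
W_total = 4004 + 4922 = 8926 J.

W_total ≈ 8930 J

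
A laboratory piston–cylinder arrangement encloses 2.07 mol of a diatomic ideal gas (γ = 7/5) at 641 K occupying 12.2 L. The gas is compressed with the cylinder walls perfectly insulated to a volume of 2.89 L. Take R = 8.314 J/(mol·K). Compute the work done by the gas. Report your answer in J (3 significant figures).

W ≈ -21500 J

Adiabatic: TV^(γ−1) = const with γ = 7/5.
T₂ = T₁ (V₁/V₂)^(γ−1) = 641 × (12.2/2.89)^0.4 = 641 × 1.779 = 1140 K.
W_by = nCᵥ(T₁ − T₂) = (2.07)(20.79)(641 − 1140) = -21485 J.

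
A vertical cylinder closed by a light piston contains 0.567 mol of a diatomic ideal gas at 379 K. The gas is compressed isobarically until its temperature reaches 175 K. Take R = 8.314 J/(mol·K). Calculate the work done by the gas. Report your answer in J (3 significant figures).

W ≈ -962 J

Isobaric: W = P ΔV = nR ΔT.
W = (0.567)(8.314)(175 − 379) = -961.7 J.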